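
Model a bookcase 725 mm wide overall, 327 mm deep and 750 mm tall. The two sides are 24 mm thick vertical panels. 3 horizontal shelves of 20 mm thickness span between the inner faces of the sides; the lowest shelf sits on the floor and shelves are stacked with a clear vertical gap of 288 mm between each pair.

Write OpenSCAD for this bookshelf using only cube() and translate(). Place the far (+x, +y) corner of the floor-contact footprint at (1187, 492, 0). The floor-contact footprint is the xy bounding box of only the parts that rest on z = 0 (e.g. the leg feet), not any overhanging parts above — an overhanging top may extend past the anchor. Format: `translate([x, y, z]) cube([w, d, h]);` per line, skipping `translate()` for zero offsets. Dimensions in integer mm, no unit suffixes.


translate([462, 165, 0]) cube([24, 327, 750]);
translate([1163, 165, 0]) cube([24, 327, 750]);
translate([486, 165, 0]) cube([677, 327, 20]);
translate([486, 165, 308]) cube([677, 327, 20]);
translate([486, 165, 616]) cube([677, 327, 20]);


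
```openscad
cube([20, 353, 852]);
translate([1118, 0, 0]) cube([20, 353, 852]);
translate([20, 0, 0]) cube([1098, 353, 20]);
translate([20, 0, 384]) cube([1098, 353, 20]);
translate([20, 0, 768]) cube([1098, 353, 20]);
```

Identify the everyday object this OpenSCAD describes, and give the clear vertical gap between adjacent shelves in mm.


A bookshelf. The clear shelf gap is 364 mm.

Two tall side panels with 3 horizontal boards between them — a bookshelf. The first two shelf undersides are at z = 0 and z = 384; with shelf thickness 20, the clear gap is 384 − 0 − 20 = 364 mm.


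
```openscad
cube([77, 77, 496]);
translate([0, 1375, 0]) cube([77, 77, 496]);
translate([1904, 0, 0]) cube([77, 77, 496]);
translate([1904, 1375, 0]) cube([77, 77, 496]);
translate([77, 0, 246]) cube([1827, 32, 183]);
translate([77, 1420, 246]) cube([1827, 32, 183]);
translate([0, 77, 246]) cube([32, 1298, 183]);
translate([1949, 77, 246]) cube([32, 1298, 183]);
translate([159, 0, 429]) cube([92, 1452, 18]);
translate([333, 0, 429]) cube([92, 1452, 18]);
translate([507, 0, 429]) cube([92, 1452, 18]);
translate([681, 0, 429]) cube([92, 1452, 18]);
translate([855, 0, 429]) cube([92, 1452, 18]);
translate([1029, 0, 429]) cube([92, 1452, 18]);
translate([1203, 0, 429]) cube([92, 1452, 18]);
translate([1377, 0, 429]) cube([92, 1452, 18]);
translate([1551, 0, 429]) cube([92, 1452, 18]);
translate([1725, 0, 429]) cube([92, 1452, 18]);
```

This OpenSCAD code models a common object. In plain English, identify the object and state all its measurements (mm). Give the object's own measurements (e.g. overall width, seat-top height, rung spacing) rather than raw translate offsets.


A bed frame 1981 mm long (x) by 1452 mm wide (y). Four 77×77 mm corner posts, 496 mm tall, at the corners of the footprint. Four rails of 32 mm thickness and 183 mm height run between adjacent posts with their undersides at z = 246 mm, their outer faces flush with the outside of the frame (the two x-running rails run between the posts' inner faces; the two y-running rails run between the posts' inner faces). 10 slats, each 92 mm wide (x) and 18 mm thick, lie across the top of the two x-running rails, running the full 1452 mm width of the frame in y; along x they sit between the end posts with a 82 mm gap after the −x posts and between neighbouring slats, leaving 87 mm before the +x posts.


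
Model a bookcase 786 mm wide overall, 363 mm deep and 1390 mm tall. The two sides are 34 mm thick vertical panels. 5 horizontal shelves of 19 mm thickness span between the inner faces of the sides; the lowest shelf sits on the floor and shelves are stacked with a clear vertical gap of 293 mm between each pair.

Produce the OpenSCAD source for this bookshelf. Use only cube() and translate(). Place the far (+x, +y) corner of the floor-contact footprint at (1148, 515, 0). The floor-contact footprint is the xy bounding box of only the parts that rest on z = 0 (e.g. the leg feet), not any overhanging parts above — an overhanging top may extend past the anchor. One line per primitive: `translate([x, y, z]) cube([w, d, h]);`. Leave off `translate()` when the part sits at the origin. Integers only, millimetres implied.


translate([362, 152, 0]) cube([34, 363, 1390]);
translate([1114, 152, 0]) cube([34, 363, 1390]);
translate([396, 152, 0]) cube([718, 363, 19]);
translate([396, 152, 312]) cube([718, 363, 19]);
translate([396, 152, 624]) cube([718, 363, 19]);
translate([396, 152, 936]) cube([718, 363, 19]);
translate([396, 152, 1248]) cube([718, 363, 19]);


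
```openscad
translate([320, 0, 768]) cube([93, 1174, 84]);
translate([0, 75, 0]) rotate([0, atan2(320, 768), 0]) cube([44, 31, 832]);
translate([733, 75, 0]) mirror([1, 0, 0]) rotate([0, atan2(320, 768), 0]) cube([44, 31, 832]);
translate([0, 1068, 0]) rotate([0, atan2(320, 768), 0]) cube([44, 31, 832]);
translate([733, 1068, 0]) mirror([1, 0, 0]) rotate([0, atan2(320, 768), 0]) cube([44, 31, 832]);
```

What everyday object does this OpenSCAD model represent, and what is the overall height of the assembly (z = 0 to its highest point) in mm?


A sawhorse. The overall height is 852 mm.

A beam across two mirrored pairs of raked legs — a sawhorse. The beam's underside is at z = 768 (matching the legs' vertical rise in atan2(320, 768)) and the beam is 84 mm tall, so its top is at 768 + 84 = 852 mm. The raked legs top out at the beam's underside, so that is the highest point.


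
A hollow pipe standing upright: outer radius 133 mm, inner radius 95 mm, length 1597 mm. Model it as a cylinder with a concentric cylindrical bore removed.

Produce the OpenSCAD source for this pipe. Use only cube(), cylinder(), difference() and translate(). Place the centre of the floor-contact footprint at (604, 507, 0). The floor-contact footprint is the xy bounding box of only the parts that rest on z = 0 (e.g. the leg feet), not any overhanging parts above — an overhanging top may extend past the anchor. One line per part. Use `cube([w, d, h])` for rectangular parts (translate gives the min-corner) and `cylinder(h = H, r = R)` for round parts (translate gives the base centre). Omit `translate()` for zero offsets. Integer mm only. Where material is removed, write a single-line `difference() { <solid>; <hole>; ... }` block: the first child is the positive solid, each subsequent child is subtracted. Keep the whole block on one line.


difference() { translate([604, 507, 0]) cylinder(h = 1597, r = 133); translate([604, 507, 0]) cylinder(h = 1597, r = 95); }


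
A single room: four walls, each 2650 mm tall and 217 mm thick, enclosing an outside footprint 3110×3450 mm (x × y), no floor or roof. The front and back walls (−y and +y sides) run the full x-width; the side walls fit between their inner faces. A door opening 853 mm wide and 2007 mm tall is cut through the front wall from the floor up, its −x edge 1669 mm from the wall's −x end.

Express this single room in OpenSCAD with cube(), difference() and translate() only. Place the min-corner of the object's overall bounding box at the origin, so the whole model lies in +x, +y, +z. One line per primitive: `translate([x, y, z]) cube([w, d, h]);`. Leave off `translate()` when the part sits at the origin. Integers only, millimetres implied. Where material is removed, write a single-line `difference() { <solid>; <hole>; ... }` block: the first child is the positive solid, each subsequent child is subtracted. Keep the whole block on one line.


difference() { cube([3110, 217, 2650]); translate([1669, 0, 0]) cube([853, 217, 2007]); }
translate([0, 3233, 0]) cube([3110, 217, 2650]);
translate([0, 217, 0]) cube([217, 3016, 2650]);
translate([2893, 217, 0]) cube([217, 3016, 2650]);


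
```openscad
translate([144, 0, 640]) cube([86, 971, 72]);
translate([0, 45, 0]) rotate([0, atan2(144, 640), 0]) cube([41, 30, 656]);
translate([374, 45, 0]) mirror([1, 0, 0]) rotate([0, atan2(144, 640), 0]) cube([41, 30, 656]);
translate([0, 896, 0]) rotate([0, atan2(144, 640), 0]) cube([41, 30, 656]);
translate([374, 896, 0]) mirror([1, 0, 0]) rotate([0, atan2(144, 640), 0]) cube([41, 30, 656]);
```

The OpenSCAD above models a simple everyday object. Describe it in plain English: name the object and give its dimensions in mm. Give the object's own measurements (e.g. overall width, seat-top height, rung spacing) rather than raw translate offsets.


A sawhorse. A 86×971×72 mm beam (x, y, z) sits on two A-frame leg pairs. Each pair is two raked legs of 41×30 mm section (30 mm along y) splaying symmetrically in x. Each leg rises 640 mm vertically over 144 mm of horizontal reach and is 656 mm long along its own axis. Every leg's outer bottom edge rests on the floor and its outer top edge meets a bottom edge of the beam — the left legs (tilting toward +x) meet the beam's −x bottom edge, the right legs (their mirror images, tilting toward −x) meet its +x bottom edge — so the leg tops tuck under the beam, the beam's underside is 640 mm above the floor, and the feet are 374 mm apart outside-to-outside with the beam centred between them. The two leg pairs are set in 45 mm from either end of the beam.


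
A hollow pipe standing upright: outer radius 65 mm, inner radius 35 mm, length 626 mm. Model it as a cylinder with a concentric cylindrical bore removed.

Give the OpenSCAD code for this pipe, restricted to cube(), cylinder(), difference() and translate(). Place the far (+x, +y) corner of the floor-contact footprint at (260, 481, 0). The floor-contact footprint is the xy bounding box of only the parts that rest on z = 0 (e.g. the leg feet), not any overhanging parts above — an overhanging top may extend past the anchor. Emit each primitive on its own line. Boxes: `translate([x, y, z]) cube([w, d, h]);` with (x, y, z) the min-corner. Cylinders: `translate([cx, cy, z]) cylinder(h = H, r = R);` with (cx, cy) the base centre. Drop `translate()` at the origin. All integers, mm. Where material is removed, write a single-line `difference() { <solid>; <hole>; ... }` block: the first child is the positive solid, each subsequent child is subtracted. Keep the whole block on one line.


difference() { translate([195, 416, 0]) cylinder(h = 626, r = 65); translate([195, 416, 0]) cylinder(h = 626, r = 35); }


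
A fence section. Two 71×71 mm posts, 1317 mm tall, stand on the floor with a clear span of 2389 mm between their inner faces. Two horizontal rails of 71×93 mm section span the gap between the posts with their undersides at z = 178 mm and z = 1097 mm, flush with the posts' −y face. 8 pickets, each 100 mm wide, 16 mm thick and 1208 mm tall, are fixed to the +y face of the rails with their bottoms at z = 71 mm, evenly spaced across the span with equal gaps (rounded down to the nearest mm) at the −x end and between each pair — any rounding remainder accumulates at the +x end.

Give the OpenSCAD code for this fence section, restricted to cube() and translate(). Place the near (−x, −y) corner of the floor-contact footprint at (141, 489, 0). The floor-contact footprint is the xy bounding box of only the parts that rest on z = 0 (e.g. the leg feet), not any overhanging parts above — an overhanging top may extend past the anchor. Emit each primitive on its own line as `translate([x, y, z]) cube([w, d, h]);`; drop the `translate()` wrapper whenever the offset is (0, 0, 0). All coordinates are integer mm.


translate([141, 489, 0]) cube([71, 71, 1317]);
translate([2601, 489, 0]) cube([71, 71, 1317]);
translate([212, 489, 178]) cube([2389, 71, 93]);
translate([212, 489, 1097]) cube([2389, 71, 93]);
translate([388, 560, 71]) cube([100, 16, 1208]);
translate([664, 560, 71]) cube([100, 16, 1208]);
translate([940, 560, 71]) cube([100, 16, 1208]);
translate([1216, 560, 71]) cube([100, 16, 1208]);
translate([1492, 560, 71]) cube([100, 16, 1208]);
translate([1768, 560, 71]) cube([100, 16, 1208]);
translate([2044, 560, 71]) cube([100, 16, 1208]);
translate([2320, 560, 71]) cube([100, 16, 1208]);


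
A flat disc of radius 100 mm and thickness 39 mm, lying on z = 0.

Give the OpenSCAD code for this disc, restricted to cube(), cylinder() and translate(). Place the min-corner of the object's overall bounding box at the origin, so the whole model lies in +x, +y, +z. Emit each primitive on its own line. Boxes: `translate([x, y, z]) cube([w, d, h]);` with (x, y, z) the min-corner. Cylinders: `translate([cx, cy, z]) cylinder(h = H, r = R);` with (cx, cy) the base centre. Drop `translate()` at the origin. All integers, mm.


translate([100, 100, 0]) cylinder(h = 39, r = 100);


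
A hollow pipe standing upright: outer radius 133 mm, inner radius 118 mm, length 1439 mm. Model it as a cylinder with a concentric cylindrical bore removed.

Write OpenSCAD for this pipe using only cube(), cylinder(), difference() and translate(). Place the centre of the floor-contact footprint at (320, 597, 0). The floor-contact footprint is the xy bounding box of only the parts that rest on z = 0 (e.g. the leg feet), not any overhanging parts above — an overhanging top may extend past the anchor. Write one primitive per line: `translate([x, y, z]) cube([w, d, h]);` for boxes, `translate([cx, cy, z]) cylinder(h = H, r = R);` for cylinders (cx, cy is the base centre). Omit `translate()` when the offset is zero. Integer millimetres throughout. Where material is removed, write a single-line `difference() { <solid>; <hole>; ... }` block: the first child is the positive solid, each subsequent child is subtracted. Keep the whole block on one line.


difference() { translate([320, 597, 0]) cylinder(h = 1439, r = 133); translate([320, 597, 0]) cylinder(h = 1439, r = 118); }


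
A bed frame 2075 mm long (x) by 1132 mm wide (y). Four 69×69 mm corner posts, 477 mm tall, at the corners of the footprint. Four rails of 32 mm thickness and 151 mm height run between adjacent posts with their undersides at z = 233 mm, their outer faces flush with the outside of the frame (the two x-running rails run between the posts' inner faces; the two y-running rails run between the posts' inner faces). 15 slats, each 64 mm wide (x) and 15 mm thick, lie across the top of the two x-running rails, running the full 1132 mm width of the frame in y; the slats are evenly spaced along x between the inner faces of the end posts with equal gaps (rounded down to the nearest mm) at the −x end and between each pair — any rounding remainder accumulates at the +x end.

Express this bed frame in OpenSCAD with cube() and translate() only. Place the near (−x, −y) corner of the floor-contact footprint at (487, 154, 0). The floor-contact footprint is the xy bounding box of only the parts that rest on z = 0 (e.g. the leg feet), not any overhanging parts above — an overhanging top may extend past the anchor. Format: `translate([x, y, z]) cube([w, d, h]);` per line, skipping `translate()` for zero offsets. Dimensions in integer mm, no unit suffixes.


translate([487, 154, 0]) cube([69, 69, 477]);
translate([487, 1217, 0]) cube([69, 69, 477]);
translate([2493, 154, 0]) cube([69, 69, 477]);
translate([2493, 1217, 0]) cube([69, 69, 477]);
translate([556, 154, 233]) cube([1937, 32, 151]);
translate([556, 1254, 233]) cube([1937, 32, 151]);
translate([487, 223, 233]) cube([32, 994, 151]);
translate([2530, 223, 233]) cube([32, 994, 151]);
translate([617, 154, 384]) cube([64, 1132, 15]);
translate([742, 154, 384]) cube([64, 1132, 15]);
translate([867, 154, 384]) cube([64, 1132, 15]);
translate([992, 154, 384]) cube([64, 1132, 15]);
translate([1117, 154, 384]) cube([64, 1132, 15]);
translate([1242, 154, 384]) cube([64, 1132, 15]);
translate([1367, 154, 384]) cube([64, 1132, 15]);
translate([1492, 154, 384]) cube([64, 1132, 15]);
translate([1617, 154, 384]) cube([64, 1132, 15]);
translate([1742, 154, 384]) cube([64, 1132, 15]);
translate([1867, 154, 384]) cube([64, 1132, 15]);
translate([1992, 154, 384]) cube([64, 1132, 15]);
translate([2117, 154, 384]) cube([64, 1132, 15]);
translate([2242, 154, 384]) cube([64, 1132, 15]);
translate([2367, 154, 384]) cube([64, 1132, 15]);


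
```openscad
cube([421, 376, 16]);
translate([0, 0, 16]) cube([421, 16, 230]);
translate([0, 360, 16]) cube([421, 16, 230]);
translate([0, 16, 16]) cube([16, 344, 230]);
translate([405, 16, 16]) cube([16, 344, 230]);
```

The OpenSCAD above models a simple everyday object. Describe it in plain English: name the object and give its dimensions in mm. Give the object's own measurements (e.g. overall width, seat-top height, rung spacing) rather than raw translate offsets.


An open-topped rectangular box: outside dimensions 421×376×246 mm, with a uniform wall and base thickness of 16 mm. The base is a full 421×376 slab on the floor; four walls sit on top of the base. The front and back walls (the −y and +y sides) span the full width; the two side walls fit between them.


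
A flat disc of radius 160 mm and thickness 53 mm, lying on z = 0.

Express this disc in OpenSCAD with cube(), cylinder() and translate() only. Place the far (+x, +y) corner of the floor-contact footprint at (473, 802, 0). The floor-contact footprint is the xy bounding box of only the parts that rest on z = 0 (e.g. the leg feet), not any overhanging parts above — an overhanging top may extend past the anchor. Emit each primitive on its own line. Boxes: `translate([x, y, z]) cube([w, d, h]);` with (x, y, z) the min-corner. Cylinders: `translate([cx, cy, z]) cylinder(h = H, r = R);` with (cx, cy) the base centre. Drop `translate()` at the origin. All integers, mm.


translate([313, 642, 0]) cylinder(h = 53, r = 160);


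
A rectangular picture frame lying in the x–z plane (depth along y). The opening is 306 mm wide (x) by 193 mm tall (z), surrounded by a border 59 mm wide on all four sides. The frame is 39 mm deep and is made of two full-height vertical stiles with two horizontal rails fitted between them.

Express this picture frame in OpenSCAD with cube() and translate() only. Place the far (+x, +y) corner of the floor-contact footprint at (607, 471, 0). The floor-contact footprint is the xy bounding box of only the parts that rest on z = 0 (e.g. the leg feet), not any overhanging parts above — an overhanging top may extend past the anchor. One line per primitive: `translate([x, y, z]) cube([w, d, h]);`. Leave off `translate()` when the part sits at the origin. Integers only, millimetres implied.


translate([183, 432, 0]) cube([59, 39, 311]);
translate([548, 432, 0]) cube([59, 39, 311]);
translate([242, 432, 0]) cube([306, 39, 59]);
translate([242, 432, 252]) cube([306, 39, 59]);


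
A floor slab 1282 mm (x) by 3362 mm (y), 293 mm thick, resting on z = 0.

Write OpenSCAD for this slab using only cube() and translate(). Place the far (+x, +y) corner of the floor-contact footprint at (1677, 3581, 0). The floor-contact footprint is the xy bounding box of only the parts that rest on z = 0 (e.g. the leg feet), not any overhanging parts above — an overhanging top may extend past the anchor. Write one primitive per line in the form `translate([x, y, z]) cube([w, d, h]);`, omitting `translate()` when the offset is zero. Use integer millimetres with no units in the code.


translate([395, 219, 0]) cube([1282, 3362, 293]);


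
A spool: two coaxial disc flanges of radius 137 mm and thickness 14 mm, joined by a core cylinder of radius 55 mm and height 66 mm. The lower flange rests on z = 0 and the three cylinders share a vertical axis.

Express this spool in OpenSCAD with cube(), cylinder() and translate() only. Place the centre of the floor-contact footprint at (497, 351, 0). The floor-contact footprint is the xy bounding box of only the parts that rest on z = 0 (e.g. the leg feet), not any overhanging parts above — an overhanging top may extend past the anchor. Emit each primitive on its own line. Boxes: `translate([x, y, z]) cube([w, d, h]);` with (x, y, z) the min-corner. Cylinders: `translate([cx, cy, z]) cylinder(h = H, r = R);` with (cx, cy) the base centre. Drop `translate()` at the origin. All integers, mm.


translate([497, 351, 0]) cylinder(h = 14, r = 137);
translate([497, 351, 14]) cylinder(h = 66, r = 55);
translate([497, 351, 80]) cylinder(h = 14, r = 137);


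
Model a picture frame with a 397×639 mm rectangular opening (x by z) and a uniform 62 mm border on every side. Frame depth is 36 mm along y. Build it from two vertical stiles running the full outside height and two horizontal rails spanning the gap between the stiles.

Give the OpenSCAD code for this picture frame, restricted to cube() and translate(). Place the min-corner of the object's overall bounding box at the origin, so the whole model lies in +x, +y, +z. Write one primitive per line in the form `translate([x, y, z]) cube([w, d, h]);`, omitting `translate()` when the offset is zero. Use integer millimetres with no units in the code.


cube([62, 36, 763]);
translate([459, 0, 0]) cube([62, 36, 763]);
translate([62, 0, 0]) cube([397, 36, 62]);
translate([62, 0, 701]) cube([397, 36, 62]);


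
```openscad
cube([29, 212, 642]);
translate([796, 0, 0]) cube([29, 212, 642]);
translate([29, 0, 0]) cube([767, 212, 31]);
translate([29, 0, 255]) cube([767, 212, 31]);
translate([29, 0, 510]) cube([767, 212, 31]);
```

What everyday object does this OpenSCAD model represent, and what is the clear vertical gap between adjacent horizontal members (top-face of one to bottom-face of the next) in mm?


A bookshelf. The clear shelf gap is 224 mm.

Two tall side panels with 3 horizontal boards between them — a bookshelf. The first two shelf undersides are at z = 0 and z = 255; with shelf thickness 31, the clear gap is 255 − 0 − 31 = 224 mm.


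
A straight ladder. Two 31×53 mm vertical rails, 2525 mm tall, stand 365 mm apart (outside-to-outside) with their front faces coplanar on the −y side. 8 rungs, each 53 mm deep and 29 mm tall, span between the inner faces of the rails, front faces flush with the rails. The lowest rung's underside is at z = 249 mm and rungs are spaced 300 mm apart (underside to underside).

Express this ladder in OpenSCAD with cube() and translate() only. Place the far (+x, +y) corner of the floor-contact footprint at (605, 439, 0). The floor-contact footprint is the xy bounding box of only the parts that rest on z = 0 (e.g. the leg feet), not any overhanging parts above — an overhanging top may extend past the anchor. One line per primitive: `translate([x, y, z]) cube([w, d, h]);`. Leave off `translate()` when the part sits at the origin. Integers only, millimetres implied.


translate([240, 386, 0]) cube([31, 53, 2525]);
translate([574, 386, 0]) cube([31, 53, 2525]);
translate([271, 386, 249]) cube([303, 53, 29]);
translate([271, 386, 549]) cube([303, 53, 29]);
translate([271, 386, 849]) cube([303, 53, 29]);
translate([271, 386, 1149]) cube([303, 53, 29]);
translate([271, 386, 1449]) cube([303, 53, 29]);
translate([271, 386, 1749]) cube([303, 53, 29]);
translate([271, 386, 2049]) cube([303, 53, 29]);
translate([271, 386, 2349]) cube([303, 53, 29]);


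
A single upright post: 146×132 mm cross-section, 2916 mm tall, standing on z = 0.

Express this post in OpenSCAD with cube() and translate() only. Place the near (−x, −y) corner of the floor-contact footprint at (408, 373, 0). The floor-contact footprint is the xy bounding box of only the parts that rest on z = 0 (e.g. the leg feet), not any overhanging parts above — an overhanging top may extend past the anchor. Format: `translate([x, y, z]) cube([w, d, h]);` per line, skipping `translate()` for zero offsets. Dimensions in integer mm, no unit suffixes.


translate([408, 373, 0]) cube([146, 132, 2916]);


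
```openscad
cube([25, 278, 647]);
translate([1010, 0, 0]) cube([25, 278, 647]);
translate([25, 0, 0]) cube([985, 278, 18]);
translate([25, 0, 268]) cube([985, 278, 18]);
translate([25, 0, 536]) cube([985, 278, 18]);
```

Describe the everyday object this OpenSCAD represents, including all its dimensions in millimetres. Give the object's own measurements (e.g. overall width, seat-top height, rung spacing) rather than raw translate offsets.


An open bookshelf. Two side panels, each 25 mm thick, 278 mm deep and 647 mm tall, stand 1035 mm apart (outside-to-outside). Between them sit 3 shelves, each 18 mm thick and 278 mm deep, spanning the full gap between the sides. The bottom shelf rests on the floor (its underside at z = 0) and the clear gap between one shelf's top and the next shelf's underside is 250 mm.


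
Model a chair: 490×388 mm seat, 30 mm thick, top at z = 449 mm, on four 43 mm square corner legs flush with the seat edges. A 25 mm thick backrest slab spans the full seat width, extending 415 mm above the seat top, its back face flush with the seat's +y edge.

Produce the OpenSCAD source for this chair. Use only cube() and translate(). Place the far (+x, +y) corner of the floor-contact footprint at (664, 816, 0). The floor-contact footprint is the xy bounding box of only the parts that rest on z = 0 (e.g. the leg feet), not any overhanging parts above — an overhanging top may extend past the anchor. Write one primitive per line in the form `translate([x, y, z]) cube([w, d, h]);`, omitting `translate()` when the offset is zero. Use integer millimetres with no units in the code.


// leg_h = 449 - 30 = 419
translate([174, 428, 419]) cube([490, 388, 30]);
translate([174, 428, 0]) cube([43, 43, 419]);
translate([621, 428, 0]) cube([43, 43, 419]);
translate([174, 773, 0]) cube([43, 43, 419]);
translate([621, 773, 0]) cube([43, 43, 419]);
translate([174, 791, 449]) cube([490, 25, 415]);


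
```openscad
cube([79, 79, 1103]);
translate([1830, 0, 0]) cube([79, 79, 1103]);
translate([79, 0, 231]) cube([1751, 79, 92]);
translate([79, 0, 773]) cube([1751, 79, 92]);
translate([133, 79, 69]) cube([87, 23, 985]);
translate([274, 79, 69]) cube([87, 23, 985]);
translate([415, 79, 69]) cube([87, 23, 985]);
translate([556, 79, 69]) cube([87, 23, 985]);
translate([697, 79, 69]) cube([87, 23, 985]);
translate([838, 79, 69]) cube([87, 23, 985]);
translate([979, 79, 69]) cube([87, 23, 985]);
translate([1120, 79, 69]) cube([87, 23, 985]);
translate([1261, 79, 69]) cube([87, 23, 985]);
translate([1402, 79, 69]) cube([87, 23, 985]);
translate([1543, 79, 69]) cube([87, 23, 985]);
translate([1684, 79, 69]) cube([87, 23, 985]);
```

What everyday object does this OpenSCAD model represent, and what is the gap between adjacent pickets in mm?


A fence section. The picket gap is 54 mm.

Two posts, two rails, 12 pickets — a fence section. Span 1751 mm holds 12 pickets of 87 mm with 13 equal gaps: ⌊(1751 − 12·87) / 13⌋ = 54 mm.


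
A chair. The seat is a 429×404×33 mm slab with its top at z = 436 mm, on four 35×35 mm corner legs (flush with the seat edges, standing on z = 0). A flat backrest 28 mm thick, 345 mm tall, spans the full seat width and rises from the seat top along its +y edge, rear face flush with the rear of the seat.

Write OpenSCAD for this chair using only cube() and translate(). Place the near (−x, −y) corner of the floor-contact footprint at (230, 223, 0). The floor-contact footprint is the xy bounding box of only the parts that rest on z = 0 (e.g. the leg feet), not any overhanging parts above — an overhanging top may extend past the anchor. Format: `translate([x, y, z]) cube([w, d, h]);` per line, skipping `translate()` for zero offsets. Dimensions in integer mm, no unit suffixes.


translate([230, 223, 403]) cube([429, 404, 33]);
translate([230, 223, 0]) cube([35, 35, 403]);
translate([624, 223, 0]) cube([35, 35, 403]);
translate([230, 592, 0]) cube([35, 35, 403]);
translate([624, 592, 0]) cube([35, 35, 403]);
translate([230, 599, 436]) cube([429, 28, 345]);


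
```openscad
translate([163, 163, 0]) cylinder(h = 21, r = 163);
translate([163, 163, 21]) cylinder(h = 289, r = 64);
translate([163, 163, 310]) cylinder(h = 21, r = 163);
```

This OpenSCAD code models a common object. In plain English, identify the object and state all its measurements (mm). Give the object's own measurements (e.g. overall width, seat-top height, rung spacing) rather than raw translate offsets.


A spool: two coaxial disc flanges of radius 163 mm and thickness 21 mm, joined by a core cylinder of radius 64 mm and height 289 mm. The lower flange rests on z = 0 and the three cylinders share a vertical axis.


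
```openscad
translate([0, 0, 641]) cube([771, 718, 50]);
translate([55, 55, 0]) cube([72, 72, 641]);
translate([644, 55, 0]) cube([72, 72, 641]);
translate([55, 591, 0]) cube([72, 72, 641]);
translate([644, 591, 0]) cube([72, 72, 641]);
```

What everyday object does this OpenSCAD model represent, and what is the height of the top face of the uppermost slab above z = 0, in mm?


A table. The table height is 691 mm.

A 771×718×50 slab sits at z = 641 on four 72 mm square posts — a table. The top surface is at 641 + 50 = 691 mm.


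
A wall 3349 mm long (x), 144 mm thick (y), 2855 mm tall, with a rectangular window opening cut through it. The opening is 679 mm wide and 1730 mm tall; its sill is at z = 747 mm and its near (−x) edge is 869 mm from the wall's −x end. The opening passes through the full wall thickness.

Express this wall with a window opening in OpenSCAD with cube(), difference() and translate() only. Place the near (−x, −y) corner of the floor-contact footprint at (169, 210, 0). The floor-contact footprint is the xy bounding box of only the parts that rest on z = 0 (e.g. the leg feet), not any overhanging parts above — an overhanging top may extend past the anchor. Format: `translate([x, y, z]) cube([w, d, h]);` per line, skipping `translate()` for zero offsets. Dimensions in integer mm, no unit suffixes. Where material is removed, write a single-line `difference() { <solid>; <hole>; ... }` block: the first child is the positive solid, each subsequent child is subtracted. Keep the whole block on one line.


difference() { translate([169, 210, 0]) cube([3349, 144, 2855]); translate([1038, 210, 747]) cube([679, 144, 1730]); }


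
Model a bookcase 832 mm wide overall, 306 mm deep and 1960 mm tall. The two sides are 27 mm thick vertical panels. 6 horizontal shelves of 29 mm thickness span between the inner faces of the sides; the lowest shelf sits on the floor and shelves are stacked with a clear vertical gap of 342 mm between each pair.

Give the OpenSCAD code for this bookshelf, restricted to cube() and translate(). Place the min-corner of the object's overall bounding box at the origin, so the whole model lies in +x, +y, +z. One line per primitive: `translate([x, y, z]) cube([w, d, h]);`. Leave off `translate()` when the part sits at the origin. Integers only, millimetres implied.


cube([27, 306, 1960]);
translate([805, 0, 0]) cube([27, 306, 1960]);
translate([27, 0, 0]) cube([778, 306, 29]);
translate([27, 0, 371]) cube([778, 306, 29]);
translate([27, 0, 742]) cube([778, 306, 29]);
translate([27, 0, 1113]) cube([778, 306, 29]);
translate([27, 0, 1484]) cube([778, 306, 29]);
translate([27, 0, 1855]) cube([778, 306, 29]);


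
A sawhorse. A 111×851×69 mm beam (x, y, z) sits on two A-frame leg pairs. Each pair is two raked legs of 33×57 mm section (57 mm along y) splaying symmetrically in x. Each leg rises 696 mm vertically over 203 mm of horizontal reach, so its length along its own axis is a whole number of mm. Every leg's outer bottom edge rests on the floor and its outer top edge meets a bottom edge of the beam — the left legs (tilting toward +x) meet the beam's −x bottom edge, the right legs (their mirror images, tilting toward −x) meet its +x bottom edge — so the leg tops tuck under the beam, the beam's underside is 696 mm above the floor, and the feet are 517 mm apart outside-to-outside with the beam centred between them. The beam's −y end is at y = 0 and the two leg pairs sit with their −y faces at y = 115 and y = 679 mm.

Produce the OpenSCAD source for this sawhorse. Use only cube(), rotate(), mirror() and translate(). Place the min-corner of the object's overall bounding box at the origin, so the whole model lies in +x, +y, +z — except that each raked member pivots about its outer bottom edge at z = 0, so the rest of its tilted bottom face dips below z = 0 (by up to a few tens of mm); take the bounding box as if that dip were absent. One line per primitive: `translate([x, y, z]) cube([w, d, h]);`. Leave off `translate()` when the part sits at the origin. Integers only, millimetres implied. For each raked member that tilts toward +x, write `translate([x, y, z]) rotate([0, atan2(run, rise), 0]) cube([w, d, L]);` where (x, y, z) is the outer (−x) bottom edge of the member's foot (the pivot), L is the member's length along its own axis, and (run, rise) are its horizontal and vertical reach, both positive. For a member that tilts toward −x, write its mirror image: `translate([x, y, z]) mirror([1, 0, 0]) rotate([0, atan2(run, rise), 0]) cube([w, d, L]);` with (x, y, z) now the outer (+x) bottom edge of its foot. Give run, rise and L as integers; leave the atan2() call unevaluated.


// leg length = √(203² + 696²) = 725
// right-leg outer foot x = 2·203 + 111 = 517
// beam min-corner = (203, 0, 696)
translate([203, 0, 696]) cube([111, 851, 69]);
translate([0, 115, 0]) rotate([0, atan2(203, 696), 0]) cube([33, 57, 725]);
translate([517, 115, 0]) mirror([1, 0, 0]) rotate([0, atan2(203, 696), 0]) cube([33, 57, 725]);
translate([0, 679, 0]) rotate([0, atan2(203, 696), 0]) cube([33, 57, 725]);
translate([517, 679, 0]) mirror([1, 0, 0]) rotate([0, atan2(203, 696), 0]) cube([33, 57, 725]);


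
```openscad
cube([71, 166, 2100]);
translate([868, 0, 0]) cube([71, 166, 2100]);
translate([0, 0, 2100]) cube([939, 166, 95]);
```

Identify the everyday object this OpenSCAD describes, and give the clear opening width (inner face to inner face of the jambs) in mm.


A door frame. The clear opening width is 797 mm.

Two 2100 mm tall posts with a header on top — a door frame. The left jamb is 71 mm wide at x = 0; the right jamb starts at x = 868. The clear opening is 868 − 71 = 797 mm.


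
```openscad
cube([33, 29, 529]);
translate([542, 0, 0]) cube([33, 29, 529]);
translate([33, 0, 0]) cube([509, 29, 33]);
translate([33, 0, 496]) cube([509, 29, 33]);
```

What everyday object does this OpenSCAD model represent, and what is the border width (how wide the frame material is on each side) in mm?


A picture frame. The border width is 33 mm.

Four thin pieces enclosing a rectangular opening — a picture frame. The two full-height stiles are 529 mm tall; the top rail sits at z = 496 and is 33 mm tall, so the border above the opening is 529 − 496 = 33 mm, matching the stile x-width.


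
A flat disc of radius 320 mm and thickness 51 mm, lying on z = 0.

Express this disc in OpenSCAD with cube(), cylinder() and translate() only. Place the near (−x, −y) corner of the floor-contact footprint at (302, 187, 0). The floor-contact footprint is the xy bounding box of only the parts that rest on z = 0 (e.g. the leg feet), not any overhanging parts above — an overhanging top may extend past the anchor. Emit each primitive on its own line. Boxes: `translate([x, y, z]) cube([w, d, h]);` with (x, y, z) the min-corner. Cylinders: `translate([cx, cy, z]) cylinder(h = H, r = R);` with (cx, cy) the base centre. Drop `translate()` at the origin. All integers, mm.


translate([622, 507, 0]) cylinder(h = 51, r = 320);


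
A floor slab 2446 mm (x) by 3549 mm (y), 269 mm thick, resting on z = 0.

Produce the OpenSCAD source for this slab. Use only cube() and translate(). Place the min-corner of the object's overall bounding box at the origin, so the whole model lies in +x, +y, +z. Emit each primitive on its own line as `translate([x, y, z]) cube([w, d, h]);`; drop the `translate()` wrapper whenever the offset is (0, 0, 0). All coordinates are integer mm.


cube([2446, 3549, 269]);


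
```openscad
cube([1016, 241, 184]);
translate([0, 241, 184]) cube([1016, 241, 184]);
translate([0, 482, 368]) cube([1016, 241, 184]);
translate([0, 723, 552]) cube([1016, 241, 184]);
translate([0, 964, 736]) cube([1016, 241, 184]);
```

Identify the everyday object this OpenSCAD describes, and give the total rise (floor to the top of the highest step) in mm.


A staircase. The total rise is 920 mm.

5 identical blocks, each offset up and back from the previous — a staircase. Each step is 184 mm tall and there are 5 of them, so the total rise is 5 × 184 = 920 mm.


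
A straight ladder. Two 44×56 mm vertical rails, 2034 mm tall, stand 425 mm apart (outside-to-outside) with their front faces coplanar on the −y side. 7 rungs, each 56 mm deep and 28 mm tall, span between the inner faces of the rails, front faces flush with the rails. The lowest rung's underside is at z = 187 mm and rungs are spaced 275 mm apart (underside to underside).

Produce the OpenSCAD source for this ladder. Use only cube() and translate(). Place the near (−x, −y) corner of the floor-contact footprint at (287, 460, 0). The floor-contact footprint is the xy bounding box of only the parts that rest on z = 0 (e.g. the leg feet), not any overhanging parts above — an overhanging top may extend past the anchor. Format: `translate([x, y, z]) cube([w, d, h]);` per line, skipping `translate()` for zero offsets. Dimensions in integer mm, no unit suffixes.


translate([287, 460, 0]) cube([44, 56, 2034]);
translate([668, 460, 0]) cube([44, 56, 2034]);
translate([331, 460, 187]) cube([337, 56, 28]);
translate([331, 460, 462]) cube([337, 56, 28]);
translate([331, 460, 737]) cube([337, 56, 28]);
translate([331, 460, 1012]) cube([337, 56, 28]);
translate([331, 460, 1287]) cube([337, 56, 28]);
translate([331, 460, 1562]) cube([337, 56, 28]);
translate([331, 460, 1837]) cube([337, 56, 28]);


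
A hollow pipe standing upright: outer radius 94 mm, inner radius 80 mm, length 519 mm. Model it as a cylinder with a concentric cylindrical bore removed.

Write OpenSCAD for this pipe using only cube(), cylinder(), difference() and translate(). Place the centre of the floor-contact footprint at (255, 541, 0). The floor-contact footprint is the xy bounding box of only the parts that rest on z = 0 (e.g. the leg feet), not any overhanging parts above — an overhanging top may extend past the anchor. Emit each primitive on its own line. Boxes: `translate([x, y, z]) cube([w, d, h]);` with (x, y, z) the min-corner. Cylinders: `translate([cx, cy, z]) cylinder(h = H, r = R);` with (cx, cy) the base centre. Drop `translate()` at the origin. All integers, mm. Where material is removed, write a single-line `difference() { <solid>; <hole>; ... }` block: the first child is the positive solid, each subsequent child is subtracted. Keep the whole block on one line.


difference() { translate([255, 541, 0]) cylinder(h = 519, r = 94); translate([255, 541, 0]) cylinder(h = 519, r = 80); }


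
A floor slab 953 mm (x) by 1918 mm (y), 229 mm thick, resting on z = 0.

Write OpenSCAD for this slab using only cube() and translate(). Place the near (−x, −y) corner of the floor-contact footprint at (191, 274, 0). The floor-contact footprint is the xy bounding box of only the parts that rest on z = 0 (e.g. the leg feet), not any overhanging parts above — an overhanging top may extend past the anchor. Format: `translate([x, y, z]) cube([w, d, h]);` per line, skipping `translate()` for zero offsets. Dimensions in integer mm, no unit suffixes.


translate([191, 274, 0]) cube([953, 1918, 229]);


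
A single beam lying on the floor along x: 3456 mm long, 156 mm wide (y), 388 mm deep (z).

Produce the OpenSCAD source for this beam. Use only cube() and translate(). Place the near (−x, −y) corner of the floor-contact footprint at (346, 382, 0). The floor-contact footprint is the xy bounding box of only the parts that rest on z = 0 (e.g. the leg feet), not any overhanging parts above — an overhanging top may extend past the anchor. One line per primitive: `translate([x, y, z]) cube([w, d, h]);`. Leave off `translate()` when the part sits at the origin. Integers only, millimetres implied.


translate([346, 382, 0]) cube([3456, 156, 388]);


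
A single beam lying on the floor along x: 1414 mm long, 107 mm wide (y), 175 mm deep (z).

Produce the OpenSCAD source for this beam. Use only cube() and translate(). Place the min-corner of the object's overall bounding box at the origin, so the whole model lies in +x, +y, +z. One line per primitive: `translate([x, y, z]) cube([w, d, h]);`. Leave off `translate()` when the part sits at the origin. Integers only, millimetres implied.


cube([1414, 107, 175]);
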